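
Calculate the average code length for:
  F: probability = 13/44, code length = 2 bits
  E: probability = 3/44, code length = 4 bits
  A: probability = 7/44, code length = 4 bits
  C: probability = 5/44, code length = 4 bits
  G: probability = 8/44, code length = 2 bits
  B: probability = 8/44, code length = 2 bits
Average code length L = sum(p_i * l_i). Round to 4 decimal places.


Weighted contributions p_i * l_i:
  F: (13/44) * 2 = 26/44
  E: (3/44) * 4 = 12/44
  A: (7/44) * 4 = 28/44
  C: (5/44) * 4 = 20/44
  G: (8/44) * 2 = 16/44
  B: (8/44) * 2 = 16/44
Sum = (26 + 12 + 28 + 20 + 16 + 16)/44 = 118/44

L = 118/44 = 2.6818 bits/symbol


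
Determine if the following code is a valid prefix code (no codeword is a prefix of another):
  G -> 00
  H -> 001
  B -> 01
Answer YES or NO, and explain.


Checking each pair (does one codeword prefix another?):
  G='00' vs H='001': prefix -- VIOLATION

NO -- this is NOT a valid prefix code. G (00) is a prefix of H (001).


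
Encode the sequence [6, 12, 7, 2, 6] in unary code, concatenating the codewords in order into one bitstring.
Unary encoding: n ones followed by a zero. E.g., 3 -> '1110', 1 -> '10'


Encode each number as n ones followed by a terminating 0:
  6 -> 1111110 (7 bits)
  12 -> 1111111111110 (13 bits)
  7 -> 11111110 (8 bits)
  2 -> 110 (3 bits)
  6 -> 1111110 (7 bits)
Total length = 7 + 13 + 8 + 3 + 7 = 38 bits.

Unary([6, 12, 7, 2, 6]) = 11111101111111111110111111101101111110 (38 bits)


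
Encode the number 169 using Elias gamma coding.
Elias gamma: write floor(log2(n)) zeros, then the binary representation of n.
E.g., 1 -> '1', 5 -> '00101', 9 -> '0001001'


num_bits = floor(log2(169)) + 1 = 8
leading_zeros = num_bits - 1 = 7
binary(169) = 10101001

Elias gamma(169) = '0000000' + '10101001' = 000000010101001 (15 bits)


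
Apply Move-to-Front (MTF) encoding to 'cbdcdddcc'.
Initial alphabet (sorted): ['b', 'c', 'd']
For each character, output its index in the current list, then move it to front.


MTF encoding:
'c': index 1 in ['b', 'c', 'd'] -> ['c', 'b', 'd']
'b': index 1 in ['c', 'b', 'd'] -> ['b', 'c', 'd']
'd': index 2 in ['b', 'c', 'd'] -> ['d', 'b', 'c']
'c': index 2 in ['d', 'b', 'c'] -> ['c', 'd', 'b']
'd': index 1 in ['c', 'd', 'b'] -> ['d', 'c', 'b']
'd': index 0 in ['d', 'c', 'b'] -> ['d', 'c', 'b']
'd': index 0 in ['d', 'c', 'b'] -> ['d', 'c', 'b']
'c': index 1 in ['d', 'c', 'b'] -> ['c', 'd', 'b']
'c': index 0 in ['c', 'd', 'b'] -> ['c', 'd', 'b']


Output: [1, 1, 2, 2, 1, 0, 0, 1, 0]


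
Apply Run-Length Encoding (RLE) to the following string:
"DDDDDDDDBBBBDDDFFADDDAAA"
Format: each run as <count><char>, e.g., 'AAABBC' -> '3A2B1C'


Scanning runs left to right:
  i=0: run of 'D' x 8 -> '8D'
  i=8: run of 'B' x 4 -> '4B'
  i=12: run of 'D' x 3 -> '3D'
  i=15: run of 'F' x 2 -> '2F'
  i=17: run of 'A' x 1 -> '1A'
  i=18: run of 'D' x 3 -> '3D'
  i=21: run of 'A' x 3 -> '3A'

RLE = 8D4B3D2F1A3D3A


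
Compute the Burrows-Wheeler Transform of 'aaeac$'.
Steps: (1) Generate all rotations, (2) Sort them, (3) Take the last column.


Rotations (sorted):
  0: $aaeac -> last char: c
  1: aaeac$ -> last char: $
  2: ac$aae -> last char: e
  3: aeac$a -> last char: a
  4: c$aaea -> last char: a
  5: eac$aa -> last char: a


BWT = c$eaaa


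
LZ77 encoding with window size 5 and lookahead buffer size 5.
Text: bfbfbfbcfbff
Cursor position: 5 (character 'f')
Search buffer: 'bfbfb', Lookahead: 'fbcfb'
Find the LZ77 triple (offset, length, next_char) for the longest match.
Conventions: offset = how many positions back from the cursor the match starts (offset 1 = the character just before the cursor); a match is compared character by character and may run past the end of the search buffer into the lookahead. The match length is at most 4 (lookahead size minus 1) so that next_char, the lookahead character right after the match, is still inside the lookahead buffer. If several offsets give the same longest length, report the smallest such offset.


Try each offset into the search buffer:
  offset=1 (pos 4, char 'b'): match length 0
  offset=2 (pos 3, char 'f'): match length 2
  offset=3 (pos 2, char 'b'): match length 0
  offset=4 (pos 1, char 'f'): match length 2
  offset=5 (pos 0, char 'b'): match length 0
Longest match has length 2, found at offsets 2, 4; take the smallest, offset 2.
next_char = character at position 5 + 2 = 7 -> 'c'

Best match: offset=2, length=2 (matching 'fb' starting at position 3)
LZ77 triple: (2, 2, 'c')


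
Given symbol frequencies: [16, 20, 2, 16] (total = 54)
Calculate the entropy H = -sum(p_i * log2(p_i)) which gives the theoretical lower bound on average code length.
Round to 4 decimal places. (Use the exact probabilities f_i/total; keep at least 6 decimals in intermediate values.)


Per-symbol terms -p_i * log2(p_i) with p_i = f_i/54:
  p = 16/54 = 0.296296: log2(p) = -1.754888, -p*log2(p) = 0.519967
  p = 20/54 = 0.370370: log2(p) = -1.432959, -p*log2(p) = 0.530726
  p = 2/54 = 0.037037: log2(p) = -4.754888, -p*log2(p) = 0.176107
  p = 16/54 = 0.296296: log2(p) = -1.754888, -p*log2(p) = 0.519967
H = 0.519967 + 0.530726 + 0.176107 + 0.519967 = 1.746767

H = 1.7468 bits/symbol


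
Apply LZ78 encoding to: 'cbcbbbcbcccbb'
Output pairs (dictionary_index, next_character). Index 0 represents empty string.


LZ78 encoding steps:
Dictionary: {0: ''}
Step 1: w='' (idx 0), next='c' -> output (0, 'c'), add 'c' as idx 1
Step 2: w='' (idx 0), next='b' -> output (0, 'b'), add 'b' as idx 2
Step 3: w='c' (idx 1), next='b' -> output (1, 'b'), add 'cb' as idx 3
Step 4: w='b' (idx 2), next='b' -> output (2, 'b'), add 'bb' as idx 4
Step 5: w='cb' (idx 3), next='c' -> output (3, 'c'), add 'cbc' as idx 5
Step 6: w='c' (idx 1), next='c' -> output (1, 'c'), add 'cc' as idx 6
Step 7: w='bb' (idx 4), end of input -> output (4, '')


Encoded: [(0, 'c'), (0, 'b'), (1, 'b'), (2, 'b'), (3, 'c'), (1, 'c'), (4, '')]


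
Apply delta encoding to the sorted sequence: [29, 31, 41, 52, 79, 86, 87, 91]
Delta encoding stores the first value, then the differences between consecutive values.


First value: 29
Deltas:
  31 - 29 = 2
  41 - 31 = 10
  52 - 41 = 11
  79 - 52 = 27
  86 - 79 = 7
  87 - 86 = 1
  91 - 87 = 4


Delta encoded: [29, 2, 10, 11, 27, 7, 1, 4]


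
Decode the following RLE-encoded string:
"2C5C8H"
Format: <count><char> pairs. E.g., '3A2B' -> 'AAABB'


Expanding each <count><char> pair:
  2C -> 'CC'
  5C -> 'CCCCC'
  8H -> 'HHHHHHHH'

Decoded = CCCCCCCHHHHHHHH


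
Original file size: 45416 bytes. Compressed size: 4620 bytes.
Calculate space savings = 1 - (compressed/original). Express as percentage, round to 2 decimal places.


ratio = compressed/original = 4620/45416 = 0.101726
savings = 1 - ratio = 1 - 0.101726 = 0.898274
as a percentage: 0.898274 * 100 = 89.83%

Space savings = 1 - 4620/45416 = 89.83%


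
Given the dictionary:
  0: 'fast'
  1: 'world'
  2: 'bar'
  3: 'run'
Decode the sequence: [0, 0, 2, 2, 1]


Look up each index in the dictionary:
  0 -> 'fast'
  0 -> 'fast'
  2 -> 'bar'
  2 -> 'bar'
  1 -> 'world'

Decoded: "fast fast bar bar world"


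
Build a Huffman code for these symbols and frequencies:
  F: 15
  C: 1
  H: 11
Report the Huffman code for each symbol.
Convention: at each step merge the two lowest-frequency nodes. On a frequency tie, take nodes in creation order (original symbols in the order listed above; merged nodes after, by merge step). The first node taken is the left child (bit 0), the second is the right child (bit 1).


Huffman tree construction:
Step 1: Merge C(1) + H(11) = 12
Step 2: Merge (C+H)(12) + F(15) = 27
Read each symbol's code off the tree from the root (left child = 0, right child = 1).

Codes:
  F: 1 (length 1)
  C: 00 (length 2)
  H: 01 (length 2)
Average code length: 39/27 = 1.4444 bits/symbol


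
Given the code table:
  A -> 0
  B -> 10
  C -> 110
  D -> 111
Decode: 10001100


Decoding:
10 -> B
0 -> A
0 -> A
110 -> C
0 -> A


Result: BAACA


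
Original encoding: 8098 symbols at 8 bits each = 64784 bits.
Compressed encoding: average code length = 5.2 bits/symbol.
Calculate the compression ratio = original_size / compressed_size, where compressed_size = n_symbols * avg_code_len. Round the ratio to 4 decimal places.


original_size = n_symbols * orig_bits = 8098 * 8 = 64784 bits
compressed_size = n_symbols * avg_code_len = 8098 * 5.2 = 42109.6 bits
ratio = original_size / compressed_size = 64784 / 42109.6 = 1.5385

Compression ratio = 1.5385


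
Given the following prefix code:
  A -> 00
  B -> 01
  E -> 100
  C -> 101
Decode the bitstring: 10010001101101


Decoding step by step:
Bits 100 -> E
Bits 100 -> E
Bits 01 -> B
Bits 101 -> C
Bits 101 -> C


Decoded message: EEBCC


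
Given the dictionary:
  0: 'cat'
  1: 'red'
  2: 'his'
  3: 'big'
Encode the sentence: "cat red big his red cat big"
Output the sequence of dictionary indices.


Look up each word in the dictionary:
  'cat' -> 0
  'red' -> 1
  'big' -> 3
  'his' -> 2
  'red' -> 1
  'cat' -> 0
  'big' -> 3

Encoded: [0, 1, 3, 2, 1, 0, 3]


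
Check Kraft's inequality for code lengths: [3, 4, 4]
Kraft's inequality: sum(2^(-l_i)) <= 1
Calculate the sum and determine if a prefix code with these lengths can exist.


Sum = 2^(-3) + 2^(-4) + 2^(-4)
    = 0.125 + 0.0625 + 0.0625
    = 4/16 = 0.25
Since 0.25 <= 1, Kraft's inequality IS satisfied.
A prefix code with these lengths CAN exist.

Kraft sum = 0.25. Satisfied.


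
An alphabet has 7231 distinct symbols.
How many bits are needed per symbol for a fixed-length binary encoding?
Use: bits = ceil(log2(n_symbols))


log2(7231) = 12.82
Bracket: 2^12 = 4096 < 7231 <= 2^13 = 8192
So ceil(log2(7231)) = 13

bits = ceil(log2(7231)) = ceil(12.82) = 13 bits


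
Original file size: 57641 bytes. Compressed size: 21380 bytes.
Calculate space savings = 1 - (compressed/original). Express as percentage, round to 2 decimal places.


ratio = compressed/original = 21380/57641 = 0.370917
savings = 1 - ratio = 1 - 0.370917 = 0.629083
as a percentage: 0.629083 * 100 = 62.91%

Space savings = 1 - 21380/57641 = 62.91%


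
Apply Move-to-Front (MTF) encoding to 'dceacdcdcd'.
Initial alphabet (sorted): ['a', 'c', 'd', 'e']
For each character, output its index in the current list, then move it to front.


MTF encoding:
'd': index 2 in ['a', 'c', 'd', 'e'] -> ['d', 'a', 'c', 'e']
'c': index 2 in ['d', 'a', 'c', 'e'] -> ['c', 'd', 'a', 'e']
'e': index 3 in ['c', 'd', 'a', 'e'] -> ['e', 'c', 'd', 'a']
'a': index 3 in ['e', 'c', 'd', 'a'] -> ['a', 'e', 'c', 'd']
'c': index 2 in ['a', 'e', 'c', 'd'] -> ['c', 'a', 'e', 'd']
'd': index 3 in ['c', 'a', 'e', 'd'] -> ['d', 'c', 'a', 'e']
'c': index 1 in ['d', 'c', 'a', 'e'] -> ['c', 'd', 'a', 'e']
'd': index 1 in ['c', 'd', 'a', 'e'] -> ['d', 'c', 'a', 'e']
'c': index 1 in ['d', 'c', 'a', 'e'] -> ['c', 'd', 'a', 'e']
'd': index 1 in ['c', 'd', 'a', 'e'] -> ['d', 'c', 'a', 'e']


Output: [2, 2, 3, 3, 2, 3, 1, 1, 1, 1]


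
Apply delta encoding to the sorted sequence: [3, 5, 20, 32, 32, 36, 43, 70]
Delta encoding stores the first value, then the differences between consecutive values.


First value: 3
Deltas:
  5 - 3 = 2
  20 - 5 = 15
  32 - 20 = 12
  32 - 32 = 0
  36 - 32 = 4
  43 - 36 = 7
  70 - 43 = 27


Delta encoded: [3, 2, 15, 12, 0, 4, 7, 27]


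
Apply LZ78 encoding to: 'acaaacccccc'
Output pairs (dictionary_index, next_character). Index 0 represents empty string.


LZ78 encoding steps:
Dictionary: {0: ''}
Step 1: w='' (idx 0), next='a' -> output (0, 'a'), add 'a' as idx 1
Step 2: w='' (idx 0), next='c' -> output (0, 'c'), add 'c' as idx 2
Step 3: w='a' (idx 1), next='a' -> output (1, 'a'), add 'aa' as idx 3
Step 4: w='a' (idx 1), next='c' -> output (1, 'c'), add 'ac' as idx 4
Step 5: w='c' (idx 2), next='c' -> output (2, 'c'), add 'cc' as idx 5
Step 6: w='cc' (idx 5), next='c' -> output (5, 'c'), add 'ccc' as idx 6


Encoded: [(0, 'a'), (0, 'c'), (1, 'a'), (1, 'c'), (2, 'c'), (5, 'c')]


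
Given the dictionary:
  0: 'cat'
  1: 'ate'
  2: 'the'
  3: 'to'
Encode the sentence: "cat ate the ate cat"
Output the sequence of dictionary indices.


Look up each word in the dictionary:
  'cat' -> 0
  'ate' -> 1
  'the' -> 2
  'ate' -> 1
  'cat' -> 0

Encoded: [0, 1, 2, 1, 0]


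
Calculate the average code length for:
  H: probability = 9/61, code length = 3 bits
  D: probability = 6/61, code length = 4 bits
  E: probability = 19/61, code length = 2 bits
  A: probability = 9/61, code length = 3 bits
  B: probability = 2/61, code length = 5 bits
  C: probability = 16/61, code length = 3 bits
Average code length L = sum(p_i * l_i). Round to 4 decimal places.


Weighted contributions p_i * l_i:
  H: (9/61) * 3 = 27/61
  D: (6/61) * 4 = 24/61
  E: (19/61) * 2 = 38/61
  A: (9/61) * 3 = 27/61
  B: (2/61) * 5 = 10/61
  C: (16/61) * 3 = 48/61
Sum = (27 + 24 + 38 + 27 + 10 + 48)/61 = 174/61

L = 174/61 = 2.8525 bits/symbol


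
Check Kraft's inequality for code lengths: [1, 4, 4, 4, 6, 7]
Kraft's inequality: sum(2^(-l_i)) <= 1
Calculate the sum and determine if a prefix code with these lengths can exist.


Sum = 2^(-1) + 2^(-4) + 2^(-4) + 2^(-4) + 2^(-6) + 2^(-7)
    = 0.5 + 0.0625 + 0.0625 + 0.0625 + 0.015625 + 0.0078125
    = 91/128 = 0.7109375
Since 0.7109375 <= 1, Kraft's inequality IS satisfied.
A prefix code with these lengths CAN exist.

Kraft sum = 0.7109375. Satisfied.


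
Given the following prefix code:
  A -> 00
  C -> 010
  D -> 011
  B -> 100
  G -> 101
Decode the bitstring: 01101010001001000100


Decoding step by step:
Bits 011 -> D
Bits 010 -> C
Bits 100 -> B
Bits 010 -> C
Bits 010 -> C
Bits 00 -> A
Bits 100 -> B


Decoded message: DCBCCAB


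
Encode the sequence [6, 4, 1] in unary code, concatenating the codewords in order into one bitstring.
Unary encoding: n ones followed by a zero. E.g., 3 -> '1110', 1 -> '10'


Encode each number as n ones followed by a terminating 0:
  6 -> 1111110 (7 bits)
  4 -> 11110 (5 bits)
  1 -> 10 (2 bits)
Total length = 7 + 5 + 2 = 14 bits.

Unary([6, 4, 1]) = 11111101111010 (14 bits)


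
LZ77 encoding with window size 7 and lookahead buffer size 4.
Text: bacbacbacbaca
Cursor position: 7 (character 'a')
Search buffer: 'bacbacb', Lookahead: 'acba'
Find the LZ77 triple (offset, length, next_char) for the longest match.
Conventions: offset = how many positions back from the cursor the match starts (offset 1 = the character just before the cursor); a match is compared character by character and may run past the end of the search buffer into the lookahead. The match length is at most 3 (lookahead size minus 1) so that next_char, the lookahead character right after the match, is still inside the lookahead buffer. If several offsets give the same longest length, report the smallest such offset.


Try each offset into the search buffer:
  offset=1 (pos 6, char 'b'): match length 0
  offset=2 (pos 5, char 'c'): match length 0
  offset=3 (pos 4, char 'a'): match length 3
  offset=4 (pos 3, char 'b'): match length 0
  offset=5 (pos 2, char 'c'): match length 0
  offset=6 (pos 1, char 'a'): match length 3
  offset=7 (pos 0, char 'b'): match length 0
Longest match has length 3, found at offsets 3, 6; take the smallest, offset 3.
next_char = character at position 7 + 3 = 10 -> 'a'

Best match: offset=3, length=3 (matching 'acb' starting at position 4)
LZ77 triple: (3, 3, 'a')


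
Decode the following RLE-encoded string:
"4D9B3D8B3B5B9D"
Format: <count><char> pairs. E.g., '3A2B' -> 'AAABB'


Expanding each <count><char> pair:
  4D -> 'DDDD'
  9B -> 'BBBBBBBBB'
  3D -> 'DDD'
  8B -> 'BBBBBBBB'
  3B -> 'BBB'
  5B -> 'BBBBB'
  9D -> 'DDDDDDDDD'

Decoded = DDDDBBBBBBBBBDDDBBBBBBBBBBBBBBBBDDDDDDDDD


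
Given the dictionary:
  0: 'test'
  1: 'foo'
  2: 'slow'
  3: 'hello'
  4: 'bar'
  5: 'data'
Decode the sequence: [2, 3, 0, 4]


Look up each index in the dictionary:
  2 -> 'slow'
  3 -> 'hello'
  0 -> 'test'
  4 -> 'bar'

Decoded: "slow hello test bar"


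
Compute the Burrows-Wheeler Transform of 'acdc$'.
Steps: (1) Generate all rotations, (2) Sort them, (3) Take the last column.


Rotations (sorted):
  0: $acdc -> last char: c
  1: acdc$ -> last char: $
  2: c$acd -> last char: d
  3: cdc$a -> last char: a
  4: dc$ac -> last char: c


BWT = c$dac


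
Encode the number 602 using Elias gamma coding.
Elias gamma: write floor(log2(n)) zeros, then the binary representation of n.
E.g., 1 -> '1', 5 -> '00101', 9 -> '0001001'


num_bits = floor(log2(602)) + 1 = 10
leading_zeros = num_bits - 1 = 9
binary(602) = 1001011010

Elias gamma(602) = '000000000' + '1001011010' = 0000000001001011010 (19 bits)


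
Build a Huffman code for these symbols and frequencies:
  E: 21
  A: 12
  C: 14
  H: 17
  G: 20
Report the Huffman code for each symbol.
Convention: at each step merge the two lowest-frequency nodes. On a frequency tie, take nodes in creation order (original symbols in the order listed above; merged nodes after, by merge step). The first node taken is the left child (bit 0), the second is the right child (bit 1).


Huffman tree construction:
Step 1: Merge A(12) + C(14) = 26
Step 2: Merge H(17) + G(20) = 37
Step 3: Merge E(21) + (A+C)(26) = 47
Step 4: Merge (H+G)(37) + (E+(A+C))(47) = 84
Read each symbol's code off the tree from the root (left child = 0, right child = 1).

Codes:
  E: 10 (length 2)
  A: 110 (length 3)
  C: 111 (length 3)
  H: 00 (length 2)
  G: 01 (length 2)
Average code length: 194/84 = 2.3095 bits/symbol


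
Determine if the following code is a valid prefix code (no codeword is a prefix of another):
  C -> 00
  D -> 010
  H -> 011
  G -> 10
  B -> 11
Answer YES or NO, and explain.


Checking each pair (does one codeword prefix another?):
  C='00' vs D='010': no prefix
  C='00' vs H='011': no prefix
  C='00' vs G='10': no prefix
  C='00' vs B='11': no prefix
  D='010' vs C='00': no prefix
  D='010' vs H='011': no prefix
  D='010' vs G='10': no prefix
  D='010' vs B='11': no prefix
  H='011' vs C='00': no prefix
  H='011' vs D='010': no prefix
  H='011' vs G='10': no prefix
  H='011' vs B='11': no prefix
  G='10' vs C='00': no prefix
  G='10' vs D='010': no prefix
  G='10' vs H='011': no prefix
  G='10' vs B='11': no prefix
  B='11' vs C='00': no prefix
  B='11' vs D='010': no prefix
  B='11' vs H='011': no prefix
  B='11' vs G='10': no prefix
No violation found over all pairs.

YES -- this is a valid prefix code. No codeword is a prefix of any other codeword.


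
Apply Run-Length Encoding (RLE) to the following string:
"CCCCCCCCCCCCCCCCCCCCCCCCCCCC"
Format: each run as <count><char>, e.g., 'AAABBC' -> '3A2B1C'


Scanning runs left to right:
  i=0: run of 'C' x 28 -> '28C'

RLE = 28C


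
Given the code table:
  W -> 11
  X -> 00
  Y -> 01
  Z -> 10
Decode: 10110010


Decoding:
10 -> Z
11 -> W
00 -> X
10 -> Z


Result: ZWXZ


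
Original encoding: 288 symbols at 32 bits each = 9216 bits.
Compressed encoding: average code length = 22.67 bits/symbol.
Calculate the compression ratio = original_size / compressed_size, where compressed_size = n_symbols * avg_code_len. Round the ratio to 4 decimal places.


original_size = n_symbols * orig_bits = 288 * 32 = 9216 bits
compressed_size = n_symbols * avg_code_len = 288 * 22.67 = 6528.96 bits
ratio = original_size / compressed_size = 9216 / 6528.96 = 1.4116

Compression ratio = 1.4116


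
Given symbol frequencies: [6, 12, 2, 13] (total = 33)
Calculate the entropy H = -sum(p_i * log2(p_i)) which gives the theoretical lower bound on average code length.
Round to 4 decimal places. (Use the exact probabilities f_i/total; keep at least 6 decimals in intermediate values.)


Per-symbol terms -p_i * log2(p_i) with p_i = f_i/33:
  p = 6/33 = 0.181818: log2(p) = -2.459432, -p*log2(p) = 0.447169
  p = 12/33 = 0.363636: log2(p) = -1.459432, -p*log2(p) = 0.530702
  p = 2/33 = 0.060606: log2(p) = -4.044394, -p*log2(p) = 0.245115
  p = 13/33 = 0.393939: log2(p) = -1.343954, -p*log2(p) = 0.529437
H = 0.447169 + 0.530702 + 0.245115 + 0.529437 = 1.752423

H = 1.7524 bits/symbol


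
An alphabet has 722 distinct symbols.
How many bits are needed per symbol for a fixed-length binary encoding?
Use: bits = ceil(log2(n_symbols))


log2(722) = 9.4959
Bracket: 2^9 = 512 < 722 <= 2^10 = 1024
So ceil(log2(722)) = 10

bits = ceil(log2(722)) = ceil(9.4959) = 10 bits


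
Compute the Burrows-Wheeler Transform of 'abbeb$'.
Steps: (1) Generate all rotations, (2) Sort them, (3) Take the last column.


Rotations (sorted):
  0: $abbeb -> last char: b
  1: abbeb$ -> last char: $
  2: b$abbe -> last char: e
  3: bbeb$a -> last char: a
  4: beb$ab -> last char: b
  5: eb$abb -> last char: b


BWT = b$eabb


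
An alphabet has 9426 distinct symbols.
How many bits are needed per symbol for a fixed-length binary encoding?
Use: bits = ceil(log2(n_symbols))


log2(9426) = 13.2024
Bracket: 2^13 = 8192 < 9426 <= 2^14 = 16384
So ceil(log2(9426)) = 14

bits = ceil(log2(9426)) = ceil(13.2024) = 14 bits


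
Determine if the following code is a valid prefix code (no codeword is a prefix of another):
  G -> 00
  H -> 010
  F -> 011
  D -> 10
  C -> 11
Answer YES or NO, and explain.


Checking each pair (does one codeword prefix another?):
  G='00' vs H='010': no prefix
  G='00' vs F='011': no prefix
  G='00' vs D='10': no prefix
  G='00' vs C='11': no prefix
  H='010' vs G='00': no prefix
  H='010' vs F='011': no prefix
  H='010' vs D='10': no prefix
  H='010' vs C='11': no prefix
  F='011' vs G='00': no prefix
  F='011' vs H='010': no prefix
  F='011' vs D='10': no prefix
  F='011' vs C='11': no prefix
  D='10' vs G='00': no prefix
  D='10' vs H='010': no prefix
  D='10' vs F='011': no prefix
  D='10' vs C='11': no prefix
  C='11' vs G='00': no prefix
  C='11' vs H='010': no prefix
  C='11' vs F='011': no prefix
  C='11' vs D='10': no prefix
No violation found over all pairs.

YES -- this is a valid prefix code. No codeword is a prefix of any other codeword.


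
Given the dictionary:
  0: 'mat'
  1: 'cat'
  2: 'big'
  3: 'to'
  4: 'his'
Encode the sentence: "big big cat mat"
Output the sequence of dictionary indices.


Look up each word in the dictionary:
  'big' -> 2
  'big' -> 2
  'cat' -> 1
  'mat' -> 0

Encoded: [2, 2, 1, 0]


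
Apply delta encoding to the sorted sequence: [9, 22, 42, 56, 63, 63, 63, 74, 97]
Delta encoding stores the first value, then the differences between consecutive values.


First value: 9
Deltas:
  22 - 9 = 13
  42 - 22 = 20
  56 - 42 = 14
  63 - 56 = 7
  63 - 63 = 0
  63 - 63 = 0
  74 - 63 = 11
  97 - 74 = 23


Delta encoded: [9, 13, 20, 14, 7, 0, 0, 11, 23]


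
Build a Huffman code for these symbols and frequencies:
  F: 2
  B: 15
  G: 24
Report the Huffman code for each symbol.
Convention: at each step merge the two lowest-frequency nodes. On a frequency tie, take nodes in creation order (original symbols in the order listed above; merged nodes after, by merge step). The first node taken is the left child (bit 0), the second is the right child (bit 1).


Huffman tree construction:
Step 1: Merge F(2) + B(15) = 17
Step 2: Merge (F+B)(17) + G(24) = 41
Read each symbol's code off the tree from the root (left child = 0, right child = 1).

Codes:
  F: 00 (length 2)
  B: 01 (length 2)
  G: 1 (length 1)
Average code length: 58/41 = 1.4146 bits/symbol


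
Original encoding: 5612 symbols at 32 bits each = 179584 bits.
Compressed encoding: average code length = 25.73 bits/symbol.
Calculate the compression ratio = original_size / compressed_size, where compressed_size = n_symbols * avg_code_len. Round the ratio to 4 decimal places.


original_size = n_symbols * orig_bits = 5612 * 32 = 179584 bits
compressed_size = n_symbols * avg_code_len = 5612 * 25.73 = 144396.76 bits
ratio = original_size / compressed_size = 179584 / 144396.76 = 1.2437

Compression ratio = 1.2437


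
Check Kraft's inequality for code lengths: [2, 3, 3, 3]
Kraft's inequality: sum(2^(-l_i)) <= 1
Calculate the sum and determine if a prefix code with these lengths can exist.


Sum = 2^(-2) + 2^(-3) + 2^(-3) + 2^(-3)
    = 0.25 + 0.125 + 0.125 + 0.125
    = 5/8 = 0.625
Since 0.625 <= 1, Kraft's inequality IS satisfied.
A prefix code with these lengths CAN exist.

Kraft sum = 0.625. Satisfied.


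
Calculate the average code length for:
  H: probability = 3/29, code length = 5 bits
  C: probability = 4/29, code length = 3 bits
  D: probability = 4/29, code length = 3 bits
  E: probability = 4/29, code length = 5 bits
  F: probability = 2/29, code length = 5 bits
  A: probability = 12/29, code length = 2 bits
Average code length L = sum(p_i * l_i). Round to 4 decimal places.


Weighted contributions p_i * l_i:
  H: (3/29) * 5 = 15/29
  C: (4/29) * 3 = 12/29
  D: (4/29) * 3 = 12/29
  E: (4/29) * 5 = 20/29
  F: (2/29) * 5 = 10/29
  A: (12/29) * 2 = 24/29
Sum = (15 + 12 + 12 + 20 + 10 + 24)/29 = 93/29

L = 93/29 = 3.2069 bits/symbol


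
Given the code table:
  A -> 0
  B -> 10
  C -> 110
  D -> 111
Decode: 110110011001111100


Decoding:
110 -> C
110 -> C
0 -> A
110 -> C
0 -> A
111 -> D
110 -> C
0 -> A


Result: CCACADCA


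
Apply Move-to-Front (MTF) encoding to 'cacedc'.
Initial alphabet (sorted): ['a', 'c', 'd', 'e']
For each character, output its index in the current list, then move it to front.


MTF encoding:
'c': index 1 in ['a', 'c', 'd', 'e'] -> ['c', 'a', 'd', 'e']
'a': index 1 in ['c', 'a', 'd', 'e'] -> ['a', 'c', 'd', 'e']
'c': index 1 in ['a', 'c', 'd', 'e'] -> ['c', 'a', 'd', 'e']
'e': index 3 in ['c', 'a', 'd', 'e'] -> ['e', 'c', 'a', 'd']
'd': index 3 in ['e', 'c', 'a', 'd'] -> ['d', 'e', 'c', 'a']
'c': index 2 in ['d', 'e', 'c', 'a'] -> ['c', 'd', 'e', 'a']


Output: [1, 1, 1, 3, 3, 2]


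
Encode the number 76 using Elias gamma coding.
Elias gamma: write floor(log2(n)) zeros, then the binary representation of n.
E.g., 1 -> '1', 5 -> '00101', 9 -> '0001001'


num_bits = floor(log2(76)) + 1 = 7
leading_zeros = num_bits - 1 = 6
binary(76) = 1001100

Elias gamma(76) = '000000' + '1001100' = 0000001001100 (13 bits)


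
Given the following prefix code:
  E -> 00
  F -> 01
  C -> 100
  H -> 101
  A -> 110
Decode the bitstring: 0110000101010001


Decoding step by step:
Bits 01 -> F
Bits 100 -> C
Bits 00 -> E
Bits 101 -> H
Bits 01 -> F
Bits 00 -> E
Bits 01 -> F


Decoded message: FCEHFEF


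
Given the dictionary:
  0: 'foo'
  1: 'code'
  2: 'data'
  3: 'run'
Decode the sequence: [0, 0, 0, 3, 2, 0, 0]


Look up each index in the dictionary:
  0 -> 'foo'
  0 -> 'foo'
  0 -> 'foo'
  3 -> 'run'
  2 -> 'data'
  0 -> 'foo'
  0 -> 'foo'

Decoded: "foo foo foo run data foo foo"


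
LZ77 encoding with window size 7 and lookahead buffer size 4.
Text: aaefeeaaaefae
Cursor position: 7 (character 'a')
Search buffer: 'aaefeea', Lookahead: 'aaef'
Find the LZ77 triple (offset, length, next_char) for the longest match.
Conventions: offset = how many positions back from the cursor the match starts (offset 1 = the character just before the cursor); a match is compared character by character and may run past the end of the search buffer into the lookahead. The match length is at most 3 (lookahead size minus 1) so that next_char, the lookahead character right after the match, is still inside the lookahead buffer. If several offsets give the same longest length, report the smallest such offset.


Try each offset into the search buffer:
  offset=1 (pos 6, char 'a'): match length 2
  offset=2 (pos 5, char 'e'): match length 0
  offset=3 (pos 4, char 'e'): match length 0
  offset=4 (pos 3, char 'f'): match length 0
  offset=5 (pos 2, char 'e'): match length 0
  offset=6 (pos 1, char 'a'): match length 1
  offset=7 (pos 0, char 'a'): match length 3
Longest match has length 3 at offset 7.
next_char = character at position 7 + 3 = 10 -> 'f'

Best match: offset=7, length=3 (matching 'aae' starting at position 0)
LZ77 triple: (7, 3, 'f')


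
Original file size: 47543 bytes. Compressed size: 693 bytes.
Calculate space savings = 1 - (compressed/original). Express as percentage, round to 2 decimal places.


ratio = compressed/original = 693/47543 = 0.014576
savings = 1 - ratio = 1 - 0.014576 = 0.985424
as a percentage: 0.985424 * 100 = 98.54%

Space savings = 1 - 693/47543 = 98.54%


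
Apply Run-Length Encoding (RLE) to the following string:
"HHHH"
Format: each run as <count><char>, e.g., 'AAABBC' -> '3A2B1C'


Scanning runs left to right:
  i=0: run of 'H' x 4 -> '4H'

RLE = 4H


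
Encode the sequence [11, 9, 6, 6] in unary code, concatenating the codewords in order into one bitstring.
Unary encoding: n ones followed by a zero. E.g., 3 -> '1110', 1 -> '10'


Encode each number as n ones followed by a terminating 0:
  11 -> 111111111110 (12 bits)
  9 -> 1111111110 (10 bits)
  6 -> 1111110 (7 bits)
  6 -> 1111110 (7 bits)
Total length = 12 + 10 + 7 + 7 = 36 bits.

Unary([11, 9, 6, 6]) = 111111111110111111111011111101111110 (36 bits)


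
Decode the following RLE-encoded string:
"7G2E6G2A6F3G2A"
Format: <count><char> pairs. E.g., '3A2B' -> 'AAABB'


Expanding each <count><char> pair:
  7G -> 'GGGGGGG'
  2E -> 'EE'
  6G -> 'GGGGGG'
  2A -> 'AA'
  6F -> 'FFFFFF'
  3G -> 'GGG'
  2A -> 'AA'

Decoded = GGGGGGGEEGGGGGGAAFFFFFFGGGAA


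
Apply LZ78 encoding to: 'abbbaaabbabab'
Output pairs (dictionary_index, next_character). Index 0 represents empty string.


LZ78 encoding steps:
Dictionary: {0: ''}
Step 1: w='' (idx 0), next='a' -> output (0, 'a'), add 'a' as idx 1
Step 2: w='' (idx 0), next='b' -> output (0, 'b'), add 'b' as idx 2
Step 3: w='b' (idx 2), next='b' -> output (2, 'b'), add 'bb' as idx 3
Step 4: w='a' (idx 1), next='a' -> output (1, 'a'), add 'aa' as idx 4
Step 5: w='a' (idx 1), next='b' -> output (1, 'b'), add 'ab' as idx 5
Step 6: w='b' (idx 2), next='a' -> output (2, 'a'), add 'ba' as idx 6
Step 7: w='ba' (idx 6), next='b' -> output (6, 'b'), add 'bab' as idx 7


Encoded: [(0, 'a'), (0, 'b'), (2, 'b'), (1, 'a'), (1, 'b'), (2, 'a'), (6, 'b')]


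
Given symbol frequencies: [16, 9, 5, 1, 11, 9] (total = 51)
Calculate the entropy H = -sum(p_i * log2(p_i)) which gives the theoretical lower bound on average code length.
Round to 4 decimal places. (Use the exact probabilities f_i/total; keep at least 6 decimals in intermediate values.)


Per-symbol terms -p_i * log2(p_i) with p_i = f_i/51:
  p = 16/51 = 0.313725: log2(p) = -1.672425, -p*log2(p) = 0.524682
  p = 9/51 = 0.176471: log2(p) = -2.502500, -p*log2(p) = 0.441618
  p = 5/51 = 0.098039: log2(p) = -3.350497, -p*log2(p) = 0.328480
  p = 1/51 = 0.019608: log2(p) = -5.672425, -p*log2(p) = 0.111224
  p = 11/51 = 0.215686: log2(p) = -2.212994, -p*log2(p) = 0.477312
  p = 9/51 = 0.176471: log2(p) = -2.502500, -p*log2(p) = 0.441618
H = 0.524682 + 0.441618 + 0.328480 + 0.111224 + 0.477312 + 0.441618 = 2.324934

H = 2.3249 bits/symbol


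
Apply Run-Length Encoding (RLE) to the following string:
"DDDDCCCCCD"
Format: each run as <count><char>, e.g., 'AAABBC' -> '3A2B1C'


Scanning runs left to right:
  i=0: run of 'D' x 4 -> '4D'
  i=4: run of 'C' x 5 -> '5C'
  i=9: run of 'D' x 1 -> '1D'

RLE = 4D5C1D


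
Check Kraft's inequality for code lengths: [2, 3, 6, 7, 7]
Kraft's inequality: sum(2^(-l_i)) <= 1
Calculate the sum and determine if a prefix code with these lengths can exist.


Sum = 2^(-2) + 2^(-3) + 2^(-6) + 2^(-7) + 2^(-7)
    = 0.25 + 0.125 + 0.015625 + 0.0078125 + 0.0078125
    = 52/128 = 0.40625
Since 0.40625 <= 1, Kraft's inequality IS satisfied.
A prefix code with these lengths CAN exist.

Kraft sum = 0.40625. Satisfied.


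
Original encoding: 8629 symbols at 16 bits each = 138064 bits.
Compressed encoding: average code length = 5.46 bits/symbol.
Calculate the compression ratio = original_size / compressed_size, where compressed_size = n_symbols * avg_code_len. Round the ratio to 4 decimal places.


original_size = n_symbols * orig_bits = 8629 * 16 = 138064 bits
compressed_size = n_symbols * avg_code_len = 8629 * 5.46 = 47114.34 bits
ratio = original_size / compressed_size = 138064 / 47114.34 = 2.9304

Compression ratio = 2.9304


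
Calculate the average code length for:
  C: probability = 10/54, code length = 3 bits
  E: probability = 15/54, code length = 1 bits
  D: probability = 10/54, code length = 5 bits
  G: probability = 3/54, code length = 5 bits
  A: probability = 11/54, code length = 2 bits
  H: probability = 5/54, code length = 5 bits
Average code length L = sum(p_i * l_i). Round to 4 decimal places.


Weighted contributions p_i * l_i:
  C: (10/54) * 3 = 30/54
  E: (15/54) * 1 = 15/54
  D: (10/54) * 5 = 50/54
  G: (3/54) * 5 = 15/54
  A: (11/54) * 2 = 22/54
  H: (5/54) * 5 = 25/54
Sum = (30 + 15 + 50 + 15 + 22 + 25)/54 = 157/54

L = 157/54 = 2.9074 bits/symbol


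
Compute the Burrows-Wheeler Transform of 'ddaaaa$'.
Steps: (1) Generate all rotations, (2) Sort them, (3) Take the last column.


Rotations (sorted):
  0: $ddaaaa -> last char: a
  1: a$ddaaa -> last char: a
  2: aa$ddaa -> last char: a
  3: aaa$dda -> last char: a
  4: aaaa$dd -> last char: d
  5: daaaa$d -> last char: d
  6: ddaaaa$ -> last char: $


BWT = aaaadd$


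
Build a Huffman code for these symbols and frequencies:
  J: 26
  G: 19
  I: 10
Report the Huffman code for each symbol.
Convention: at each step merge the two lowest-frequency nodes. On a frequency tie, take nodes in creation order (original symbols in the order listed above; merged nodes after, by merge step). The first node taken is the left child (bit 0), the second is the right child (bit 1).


Huffman tree construction:
Step 1: Merge I(10) + G(19) = 29
Step 2: Merge J(26) + (I+G)(29) = 55
Read each symbol's code off the tree from the root (left child = 0, right child = 1).

Codes:
  J: 0 (length 1)
  G: 11 (length 2)
  I: 10 (length 2)
Average code length: 84/55 = 1.5273 bits/symbol


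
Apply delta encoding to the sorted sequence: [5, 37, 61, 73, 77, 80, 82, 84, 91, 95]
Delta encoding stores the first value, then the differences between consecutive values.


First value: 5
Deltas:
  37 - 5 = 32
  61 - 37 = 24
  73 - 61 = 12
  77 - 73 = 4
  80 - 77 = 3
  82 - 80 = 2
  84 - 82 = 2
  91 - 84 = 7
  95 - 91 = 4


Delta encoded: [5, 32, 24, 12, 4, 3, 2, 2, 7, 4]


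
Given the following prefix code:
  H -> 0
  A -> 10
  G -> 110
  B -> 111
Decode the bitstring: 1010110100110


Decoding step by step:
Bits 10 -> A
Bits 10 -> A
Bits 110 -> G
Bits 10 -> A
Bits 0 -> H
Bits 110 -> G


Decoded message: AAGAHG


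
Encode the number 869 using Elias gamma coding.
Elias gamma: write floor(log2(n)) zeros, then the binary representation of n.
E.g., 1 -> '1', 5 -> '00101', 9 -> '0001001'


num_bits = floor(log2(869)) + 1 = 10
leading_zeros = num_bits - 1 = 9
binary(869) = 1101100101

Elias gamma(869) = '000000000' + '1101100101' = 0000000001101100101 (19 bits)


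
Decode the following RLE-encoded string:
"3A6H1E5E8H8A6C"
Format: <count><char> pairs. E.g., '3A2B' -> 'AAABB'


Expanding each <count><char> pair:
  3A -> 'AAA'
  6H -> 'HHHHHH'
  1E -> 'E'
  5E -> 'EEEEE'
  8H -> 'HHHHHHHH'
  8A -> 'AAAAAAAA'
  6C -> 'CCCCCC'

Decoded = AAAHHHHHHEEEEEEHHHHHHHHAAAAAAAACCCCCC


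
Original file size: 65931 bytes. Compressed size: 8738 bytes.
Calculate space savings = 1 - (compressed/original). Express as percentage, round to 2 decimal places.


ratio = compressed/original = 8738/65931 = 0.132532
savings = 1 - ratio = 1 - 0.132532 = 0.867468
as a percentage: 0.867468 * 100 = 86.75%

Space savings = 1 - 8738/65931 = 86.75%


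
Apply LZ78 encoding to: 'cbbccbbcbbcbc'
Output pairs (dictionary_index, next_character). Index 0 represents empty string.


LZ78 encoding steps:
Dictionary: {0: ''}
Step 1: w='' (idx 0), next='c' -> output (0, 'c'), add 'c' as idx 1
Step 2: w='' (idx 0), next='b' -> output (0, 'b'), add 'b' as idx 2
Step 3: w='b' (idx 2), next='c' -> output (2, 'c'), add 'bc' as idx 3
Step 4: w='c' (idx 1), next='b' -> output (1, 'b'), add 'cb' as idx 4
Step 5: w='bc' (idx 3), next='b' -> output (3, 'b'), add 'bcb' as idx 5
Step 6: w='bcb' (idx 5), next='c' -> output (5, 'c'), add 'bcbc' as idx 6


Encoded: [(0, 'c'), (0, 'b'), (2, 'c'), (1, 'b'), (3, 'b'), (5, 'c')]


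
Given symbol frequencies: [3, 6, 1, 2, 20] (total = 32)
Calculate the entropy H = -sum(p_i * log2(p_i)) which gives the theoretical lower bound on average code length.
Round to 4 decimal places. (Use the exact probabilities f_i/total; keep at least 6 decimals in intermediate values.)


Per-symbol terms -p_i * log2(p_i) with p_i = f_i/32:
  p = 3/32 = 0.093750: log2(p) = -3.415037, -p*log2(p) = 0.320160
  p = 6/32 = 0.187500: log2(p) = -2.415037, -p*log2(p) = 0.452820
  p = 1/32 = 0.031250: log2(p) = -5.000000, -p*log2(p) = 0.156250
  p = 2/32 = 0.062500: log2(p) = -4.000000, -p*log2(p) = 0.250000
  p = 20/32 = 0.625000: log2(p) = -0.678072, -p*log2(p) = 0.423795
H = 0.320160 + 0.452820 + 0.156250 + 0.250000 + 0.423795 = 1.603025

H = 1.603 bits/symbol


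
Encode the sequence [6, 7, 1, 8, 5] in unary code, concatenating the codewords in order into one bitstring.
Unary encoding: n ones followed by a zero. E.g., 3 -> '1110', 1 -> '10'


Encode each number as n ones followed by a terminating 0:
  6 -> 1111110 (7 bits)
  7 -> 11111110 (8 bits)
  1 -> 10 (2 bits)
  8 -> 111111110 (9 bits)
  5 -> 111110 (6 bits)
Total length = 7 + 8 + 2 + 9 + 6 = 32 bits.

Unary([6, 7, 1, 8, 5]) = 11111101111111010111111110111110 (32 bits)


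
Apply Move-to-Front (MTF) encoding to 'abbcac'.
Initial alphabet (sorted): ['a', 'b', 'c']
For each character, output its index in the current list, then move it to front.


MTF encoding:
'a': index 0 in ['a', 'b', 'c'] -> ['a', 'b', 'c']
'b': index 1 in ['a', 'b', 'c'] -> ['b', 'a', 'c']
'b': index 0 in ['b', 'a', 'c'] -> ['b', 'a', 'c']
'c': index 2 in ['b', 'a', 'c'] -> ['c', 'b', 'a']
'a': index 2 in ['c', 'b', 'a'] -> ['a', 'c', 'b']
'c': index 1 in ['a', 'c', 'b'] -> ['c', 'a', 'b']


Output: [0, 1, 0, 2, 2, 1]


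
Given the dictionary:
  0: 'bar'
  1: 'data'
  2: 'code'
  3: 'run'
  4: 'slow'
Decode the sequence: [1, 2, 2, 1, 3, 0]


Look up each index in the dictionary:
  1 -> 'data'
  2 -> 'code'
  2 -> 'code'
  1 -> 'data'
  3 -> 'run'
  0 -> 'bar'

Decoded: "data code code data run bar"


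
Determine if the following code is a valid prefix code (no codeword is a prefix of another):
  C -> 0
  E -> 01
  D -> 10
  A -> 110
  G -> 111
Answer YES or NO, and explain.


Checking each pair (does one codeword prefix another?):
  C='0' vs E='01': prefix -- VIOLATION

NO -- this is NOT a valid prefix code. C (0) is a prefix of E (01).


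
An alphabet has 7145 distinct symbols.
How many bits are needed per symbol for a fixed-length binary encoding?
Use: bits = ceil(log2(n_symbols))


log2(7145) = 12.8027
Bracket: 2^12 = 4096 < 7145 <= 2^13 = 8192
So ceil(log2(7145)) = 13

bits = ceil(log2(7145)) = ceil(12.8027) = 13 bits


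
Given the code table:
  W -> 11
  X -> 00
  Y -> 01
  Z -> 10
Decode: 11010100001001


Decoding:
11 -> W
01 -> Y
01 -> Y
00 -> X
00 -> X
10 -> Z
01 -> Y


Result: WYYXXZY


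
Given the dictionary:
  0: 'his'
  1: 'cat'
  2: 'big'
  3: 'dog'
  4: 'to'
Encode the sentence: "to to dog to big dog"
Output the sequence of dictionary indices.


Look up each word in the dictionary:
  'to' -> 4
  'to' -> 4
  'dog' -> 3
  'to' -> 4
  'big' -> 2
  'dog' -> 3

Encoded: [4, 4, 3, 4, 2, 3]


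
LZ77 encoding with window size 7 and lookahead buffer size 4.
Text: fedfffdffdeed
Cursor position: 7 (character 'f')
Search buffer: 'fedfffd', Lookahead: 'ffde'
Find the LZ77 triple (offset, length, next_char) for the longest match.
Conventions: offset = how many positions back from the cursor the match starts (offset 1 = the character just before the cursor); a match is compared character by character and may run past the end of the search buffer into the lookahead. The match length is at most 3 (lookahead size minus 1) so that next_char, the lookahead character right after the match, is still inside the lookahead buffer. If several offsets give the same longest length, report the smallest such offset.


Try each offset into the search buffer:
  offset=1 (pos 6, char 'd'): match length 0
  offset=2 (pos 5, char 'f'): match length 1
  offset=3 (pos 4, char 'f'): match length 3
  offset=4 (pos 3, char 'f'): match length 2
  offset=5 (pos 2, char 'd'): match length 0
  offset=6 (pos 1, char 'e'): match length 0
  offset=7 (pos 0, char 'f'): match length 1
Longest match has length 3 at offset 3.
next_char = character at position 7 + 3 = 10 -> 'e'

Best match: offset=3, length=3 (matching 'ffd' starting at position 4)
LZ77 triple: (3, 3, 'e')
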